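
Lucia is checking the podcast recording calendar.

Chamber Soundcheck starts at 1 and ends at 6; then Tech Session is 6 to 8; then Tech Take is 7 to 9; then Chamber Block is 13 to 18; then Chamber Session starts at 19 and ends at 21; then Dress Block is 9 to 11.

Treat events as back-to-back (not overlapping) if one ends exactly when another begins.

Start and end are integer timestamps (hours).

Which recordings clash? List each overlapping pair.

Two intervals overlap when each starts before the other ends.
Sorted by start: Chamber Soundcheck, Tech Session, Tech Take, Dress Block, Chamber Block, Chamber Session.
Tech Session starts exactly when Chamber Soundcheck ends (back-to-back, no overlap); Chamber Soundcheck is clear from here.
Tech Take starts before Tech Session ends → Tech Session and Tech Take overlap.
Dress Block starts after Tech Session ends; Tech Session is clear from here.
Dress Block starts exactly when Tech Take ends (back-to-back, no overlap); Tech Take is clear from here.
Chamber Block starts after Dress Block ends; Dress Block is clear from here.
Chamber Session starts after Chamber Block ends.

Tech Session & Tech Take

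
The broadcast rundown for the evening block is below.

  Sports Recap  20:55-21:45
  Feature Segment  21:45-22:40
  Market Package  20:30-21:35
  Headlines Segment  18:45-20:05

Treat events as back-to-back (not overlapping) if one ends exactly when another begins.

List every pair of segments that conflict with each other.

Market Package & Sports Recap

Two intervals overlap when each starts before the other ends.
Sorted by start: Headlines Segment, Market Package, Sports Recap, Feature Segment.
Market Package starts after Headlines Segment ends, so Headlines Segment has no further overlaps.
Sports Recap starts before Market Package ends → Market Package and Sports Recap overlap.
Feature Segment starts after Market Package ends.
Feature Segment starts exactly when Sports Recap ends (back-to-back, no overlap).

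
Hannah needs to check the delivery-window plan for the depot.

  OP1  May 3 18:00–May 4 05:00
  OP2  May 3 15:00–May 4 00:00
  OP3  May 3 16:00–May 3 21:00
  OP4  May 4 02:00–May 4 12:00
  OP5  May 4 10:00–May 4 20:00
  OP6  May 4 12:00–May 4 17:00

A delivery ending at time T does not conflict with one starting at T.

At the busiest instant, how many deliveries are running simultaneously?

3

Sweep the timeline, counting +1 at each start and −1 at each end (ends before starts at a tie):
May 3 15:00 start OP2 → 1
May 3 16:00 start OP3 → 2
May 3 18:00 start OP1 → 3
May 3 21:00 end OP3 → 2
May 4 00:00 end OP2 → 1
May 4 02:00 start OP4 → 2
May 4 05:00 end OP1 → 1
May 4 10:00 start OP5 → 2
May 4 12:00 end OP4 → 1
May 4 12:00 start OP6 → 2
May 4 17:00 end OP6 → 1
May 4 20:00 end OP5 → 0
Peak is 3, at May 3 18:00 (OP1, OP2, OP3).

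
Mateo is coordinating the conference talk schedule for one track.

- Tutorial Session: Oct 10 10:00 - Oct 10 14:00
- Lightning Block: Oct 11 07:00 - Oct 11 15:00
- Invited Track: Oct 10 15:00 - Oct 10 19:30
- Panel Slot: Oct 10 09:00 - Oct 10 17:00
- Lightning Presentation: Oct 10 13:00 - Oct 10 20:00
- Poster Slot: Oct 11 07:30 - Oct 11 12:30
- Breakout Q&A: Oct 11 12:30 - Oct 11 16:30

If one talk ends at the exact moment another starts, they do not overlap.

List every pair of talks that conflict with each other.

Two intervals overlap when each starts before the other ends.
Sorted by start: Panel Slot, Tutorial Session, Lightning Presentation, Invited Track, Lightning Block, Poster Slot, Breakout Q&A.
Tutorial Session starts before Panel Slot ends → Panel Slot and Tutorial Session overlap.
Lightning Presentation starts before Panel Slot ends → Panel Slot and Lightning Presentation overlap.
Invited Track starts before Panel Slot ends → Panel Slot and Invited Track overlap.
Lightning Block starts after Panel Slot ends, so nothing later overlaps Panel Slot either.
Lightning Presentation starts before Tutorial Session ends → Tutorial Session and Lightning Presentation overlap.
Invited Track starts after Tutorial Session ends, so nothing later overlaps Tutorial Session either.
Invited Track starts before Lightning Presentation ends → Lightning Presentation and Invited Track overlap.
Lightning Block starts after Lightning Presentation ends, so nothing later overlaps Lightning Presentation either.
Lightning Block starts after Invited Track ends, so nothing later overlaps Invited Track either.
Poster Slot starts before Lightning Block ends → Lightning Block and Poster Slot overlap.
Breakout Q&A starts before Lightning Block ends → Lightning Block and Breakout Q&A overlap.
Breakout Q&A starts exactly when Poster Slot ends (back-to-back, no overlap).

Breakout Q&A & Lightning Block, Invited Track & Lightning Presentation, Invited Track & Panel Slot, Lightning Block & Poster Slot, Lightning Presentation & Panel Slot, Lightning Presentation & Tutorial Session, Panel Slot & Tutorial Session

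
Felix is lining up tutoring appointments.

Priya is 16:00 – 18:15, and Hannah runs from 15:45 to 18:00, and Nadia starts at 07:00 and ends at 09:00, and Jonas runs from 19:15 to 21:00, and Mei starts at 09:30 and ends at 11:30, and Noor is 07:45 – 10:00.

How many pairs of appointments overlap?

3

Sorted by start: Nadia, Noor, Mei, Hannah, Priya, Jonas.
Noor starts before Nadia ends → Nadia and Noor overlap.
Mei starts after Nadia ends; Nadia is clear from here.
Mei starts before Noor ends → Noor and Mei overlap.
Hannah starts after Noor ends; Noor is clear from here.
Hannah starts after Mei ends; Mei is clear from here.
Priya starts before Hannah ends → Hannah and Priya overlap.
Jonas starts after Hannah ends.
Jonas starts after Priya ends.
Overlapping pairs: Hannah & Priya, Mei & Noor, Nadia & Noor — 3 in total.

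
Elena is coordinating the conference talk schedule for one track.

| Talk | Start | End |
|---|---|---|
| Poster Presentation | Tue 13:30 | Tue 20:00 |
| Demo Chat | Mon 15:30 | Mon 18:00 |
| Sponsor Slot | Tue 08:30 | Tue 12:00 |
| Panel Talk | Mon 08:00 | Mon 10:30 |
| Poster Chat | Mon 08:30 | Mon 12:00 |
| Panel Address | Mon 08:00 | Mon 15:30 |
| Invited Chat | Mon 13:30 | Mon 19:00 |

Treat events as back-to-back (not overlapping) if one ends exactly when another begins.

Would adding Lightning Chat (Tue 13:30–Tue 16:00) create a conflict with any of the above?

Panel Talk: ends Mon 10:30 at or before Lightning Chat starts Tue 13:30 → clear.
Panel Address: ends Mon 15:30 at or before Lightning Chat starts Tue 13:30 → clear.
Poster Chat: ends Mon 12:00 at or before Lightning Chat starts Tue 13:30 → clear.
Invited Chat: ends Mon 19:00 at or before Lightning Chat starts Tue 13:30 → clear.
Demo Chat: ends Mon 18:00 at or before Lightning Chat starts Tue 13:30 → clear.
Sponsor Slot: ends Tue 12:00 at or before Lightning Chat starts Tue 13:30 → clear.
Poster Presentation: starts Tue 13:30 before Lightning Chat ends Tue 16:00, and ends Tue 20:00 after Lightning Chat starts Tue 13:30 → overlap.
Lightning Chat overlaps Poster Presentation.

Yes — it overlaps Poster Presentation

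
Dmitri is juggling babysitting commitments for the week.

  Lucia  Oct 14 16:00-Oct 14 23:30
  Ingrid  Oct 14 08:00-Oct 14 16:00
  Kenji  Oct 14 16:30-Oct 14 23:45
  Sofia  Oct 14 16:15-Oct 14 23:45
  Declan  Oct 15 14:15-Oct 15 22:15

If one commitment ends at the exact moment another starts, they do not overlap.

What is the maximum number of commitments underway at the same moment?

3

Sweep the timeline, counting +1 at each start and −1 at each end (ends before starts at a tie):
Oct 14 08:00 start Ingrid → 1
Oct 14 16:00 end Ingrid → 0
Oct 14 16:00 start Lucia → 1
Oct 14 16:15 start Sofia → 2
Oct 14 16:30 start Kenji → 3
Oct 14 23:30 end Lucia → 2
Oct 14 23:45 end Kenji → 1
Oct 14 23:45 end Sofia → 0
Oct 15 14:15 start Declan → 1
Oct 15 22:15 end Declan → 0
Peak is 3, at Oct 14 16:30 (Kenji, Lucia, Sofia).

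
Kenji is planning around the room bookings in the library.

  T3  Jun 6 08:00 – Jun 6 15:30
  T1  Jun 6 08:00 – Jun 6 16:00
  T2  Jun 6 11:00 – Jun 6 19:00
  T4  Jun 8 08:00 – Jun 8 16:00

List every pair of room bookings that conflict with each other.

T1 & T2, T1 & T3, T2 & T3

Sorted by start: T1, T3, T2, T4.
T3 starts before T1 ends → T1 and T3 overlap.
T2 starts before T1 ends → T1 and T2 overlap.
T4 starts after T1 ends.
T2 starts before T3 ends → T3 and T2 overlap.
T4 starts after T3 ends.
T4 starts after T2 ends.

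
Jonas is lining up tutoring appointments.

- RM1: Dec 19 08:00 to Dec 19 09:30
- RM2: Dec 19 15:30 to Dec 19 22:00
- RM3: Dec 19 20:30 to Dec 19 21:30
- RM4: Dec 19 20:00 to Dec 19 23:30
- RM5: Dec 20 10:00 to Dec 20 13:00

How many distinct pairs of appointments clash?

Sorted by start: RM1, RM2, RM4, RM3, RM5.
RM2 starts after RM1 ends; RM1 is clear from here.
RM4 starts before RM2 ends → RM2 and RM4 overlap.
RM3 starts before RM2 ends → RM2 and RM3 overlap.
RM5 starts after RM2 ends.
RM3 starts before RM4 ends → RM4 and RM3 overlap.
RM5 starts after RM4 ends.
RM5 starts after RM3 ends.
Overlapping pairs: RM2 & RM3, RM2 & RM4, RM3 & RM4 — 3 in total.

3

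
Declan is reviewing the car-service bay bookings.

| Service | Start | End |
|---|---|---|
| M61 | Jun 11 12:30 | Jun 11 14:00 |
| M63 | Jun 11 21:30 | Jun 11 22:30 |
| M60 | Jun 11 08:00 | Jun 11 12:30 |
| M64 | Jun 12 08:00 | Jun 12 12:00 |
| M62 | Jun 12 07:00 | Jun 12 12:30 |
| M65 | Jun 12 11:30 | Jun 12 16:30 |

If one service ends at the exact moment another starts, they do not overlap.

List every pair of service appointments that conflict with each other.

Sorted by start: M60, M61, M63, M62, M64, M65.
M61 starts exactly when M60 ends (back-to-back, no overlap), so nothing later overlaps M60 either.
M63 starts after M61 ends, so nothing later overlaps M61 either.
M62 starts after M63 ends, so nothing later overlaps M63 either.
M64 starts before M62 ends → M62 and M64 overlap.
M65 starts before M62 ends → M62 and M65 overlap.
M65 starts before M64 ends → M64 and M65 overlap.

M62 & M64, M62 & M65, M64 & M65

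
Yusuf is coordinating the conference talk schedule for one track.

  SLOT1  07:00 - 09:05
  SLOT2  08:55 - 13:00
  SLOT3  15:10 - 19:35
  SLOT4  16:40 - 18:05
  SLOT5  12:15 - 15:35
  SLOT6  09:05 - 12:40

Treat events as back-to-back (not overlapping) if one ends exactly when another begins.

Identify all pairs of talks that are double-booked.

Sorted by start: SLOT1, SLOT2, SLOT6, SLOT5, SLOT3, SLOT4.
SLOT2 starts before SLOT1 ends → SLOT1 and SLOT2 overlap.
SLOT6 starts exactly when SLOT1 ends (back-to-back, no overlap), so nothing later overlaps SLOT1 either.
SLOT6 starts before SLOT2 ends → SLOT2 and SLOT6 overlap.
SLOT5 starts before SLOT2 ends → SLOT2 and SLOT5 overlap.
SLOT3 starts after SLOT2 ends, so nothing later overlaps SLOT2 either.
SLOT5 starts before SLOT6 ends → SLOT6 and SLOT5 overlap.
SLOT3 starts after SLOT6 ends, so nothing later overlaps SLOT6 either.
SLOT3 starts before SLOT5 ends → SLOT5 and SLOT3 overlap.
SLOT4 starts after SLOT5 ends.
SLOT4 starts before SLOT3 ends → SLOT3 and SLOT4 overlap.

SLOT1 & SLOT2, SLOT2 & SLOT5, SLOT2 & SLOT6, SLOT3 & SLOT4, SLOT3 & SLOT5, SLOT5 & SLOT6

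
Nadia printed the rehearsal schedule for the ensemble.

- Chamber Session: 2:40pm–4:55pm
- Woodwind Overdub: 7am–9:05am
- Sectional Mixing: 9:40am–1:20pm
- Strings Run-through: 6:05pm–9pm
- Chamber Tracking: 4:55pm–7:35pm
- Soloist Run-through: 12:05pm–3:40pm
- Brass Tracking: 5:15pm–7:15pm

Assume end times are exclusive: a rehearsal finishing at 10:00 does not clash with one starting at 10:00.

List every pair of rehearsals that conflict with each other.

Two intervals overlap when each starts before the other ends.
Sorted by start: Woodwind Overdub, Sectional Mixing, Soloist Run-through, Chamber Session, Chamber Tracking, Brass Tracking, Strings Run-through.
Sectional Mixing starts after Woodwind Overdub ends, so Woodwind Overdub has no further overlaps.
Soloist Run-through starts before Sectional Mixing ends → Sectional Mixing and Soloist Run-through overlap.
Chamber Session starts after Sectional Mixing ends, so Sectional Mixing has no further overlaps.
Chamber Session starts before Soloist Run-through ends → Soloist Run-through and Chamber Session overlap.
Chamber Tracking starts after Soloist Run-through ends, so Soloist Run-through has no further overlaps.
Chamber Tracking starts exactly when Chamber Session ends (back-to-back, no overlap), so Chamber Session has no further overlaps.
Brass Tracking starts before Chamber Tracking ends → Chamber Tracking and Brass Tracking overlap.
Strings Run-through starts before Chamber Tracking ends → Chamber Tracking and Strings Run-through overlap.
Strings Run-through starts before Brass Tracking ends → Brass Tracking and Strings Run-through overlap.

Brass Tracking & Chamber Tracking, Brass Tracking & Strings Run-through, Chamber Session & Soloist Run-through, Chamber Tracking & Strings Run-through, Sectional Mixing & Soloist Run-through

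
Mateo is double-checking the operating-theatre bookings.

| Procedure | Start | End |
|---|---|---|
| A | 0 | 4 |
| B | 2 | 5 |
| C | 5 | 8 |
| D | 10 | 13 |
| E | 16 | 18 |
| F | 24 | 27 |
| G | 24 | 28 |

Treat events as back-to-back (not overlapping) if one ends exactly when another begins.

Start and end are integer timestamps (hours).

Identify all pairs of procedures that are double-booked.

Check each pair: they overlap iff neither finishes before the other starts.
Sorted by start: A, B, C, D, E, F, G.
B starts before A ends → A and B overlap.
C starts after A ends, so A has no further overlaps.
C starts exactly when B ends (back-to-back, no overlap), so B has no further overlaps.
D starts after C ends, so C has no further overlaps.
E starts after D ends, so D has no further overlaps.
F starts after E ends, so E has no further overlaps.
G starts before F ends → F and G overlap.

A & B, F & G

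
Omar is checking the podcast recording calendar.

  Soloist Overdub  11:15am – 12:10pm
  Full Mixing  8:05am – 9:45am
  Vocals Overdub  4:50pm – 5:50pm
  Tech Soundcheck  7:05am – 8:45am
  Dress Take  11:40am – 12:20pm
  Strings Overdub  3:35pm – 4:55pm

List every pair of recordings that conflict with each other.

Sorted by start: Tech Soundcheck, Full Mixing, Soloist Overdub, Dress Take, Strings Overdub, Vocals Overdub.
Full Mixing starts before Tech Soundcheck ends → Tech Soundcheck and Full Mixing overlap.
Soloist Overdub starts after Tech Soundcheck ends, so nothing later overlaps Tech Soundcheck either.
Soloist Overdub starts after Full Mixing ends, so nothing later overlaps Full Mixing either.
Dress Take starts before Soloist Overdub ends → Soloist Overdub and Dress Take overlap.
Strings Overdub starts after Soloist Overdub ends, so nothing later overlaps Soloist Overdub either.
Strings Overdub starts after Dress Take ends, so nothing later overlaps Dress Take either.
Vocals Overdub starts before Strings Overdub ends → Strings Overdub and Vocals Overdub overlap.

Dress Take & Soloist Overdub, Full Mixing & Tech Soundcheck, Strings Overdub & Vocals Overdub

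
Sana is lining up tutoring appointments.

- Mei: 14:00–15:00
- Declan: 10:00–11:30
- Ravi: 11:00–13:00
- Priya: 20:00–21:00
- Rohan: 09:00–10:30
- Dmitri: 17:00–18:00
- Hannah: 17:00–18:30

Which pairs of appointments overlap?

Declan & Ravi, Declan & Rohan, Dmitri & Hannah

Sorted by start: Rohan, Declan, Ravi, Mei, Dmitri, Hannah, Priya.
Declan starts before Rohan ends → Rohan and Declan overlap.
Ravi starts after Rohan ends, so Rohan has no further overlaps.
Ravi starts before Declan ends → Declan and Ravi overlap.
Mei starts after Declan ends, so Declan has no further overlaps.
Mei starts after Ravi ends, so Ravi has no further overlaps.
Dmitri starts after Mei ends, so Mei has no further overlaps.
Hannah starts before Dmitri ends → Dmitri and Hannah overlap.
Priya starts after Dmitri ends.
Priya starts after Hannah ends.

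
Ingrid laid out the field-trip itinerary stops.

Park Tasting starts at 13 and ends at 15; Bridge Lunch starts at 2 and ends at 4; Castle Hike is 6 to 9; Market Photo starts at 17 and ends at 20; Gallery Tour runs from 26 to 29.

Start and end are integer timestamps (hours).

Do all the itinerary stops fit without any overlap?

Yes

Sorted by start: Bridge Lunch, Castle Hike, Park Tasting, Market Photo, Gallery Tour.
Castle Hike starts after Bridge Lunch ends; Bridge Lunch is clear from here.
Park Tasting starts after Castle Hike ends; Castle Hike is clear from here.
Market Photo starts after Park Tasting ends; Park Tasting is clear from here.
Gallery Tour starts after Market Photo ends.
Every pair is clear; the schedule has no overlaps.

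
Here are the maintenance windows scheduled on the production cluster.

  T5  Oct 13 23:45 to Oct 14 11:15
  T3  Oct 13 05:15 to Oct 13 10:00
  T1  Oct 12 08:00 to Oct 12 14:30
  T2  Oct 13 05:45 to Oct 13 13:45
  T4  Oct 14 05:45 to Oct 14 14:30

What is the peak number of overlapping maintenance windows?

Sweep the timeline, counting +1 at each start and −1 at each end (ends before starts at a tie):
Oct 12 08:00 start T1 → 1
Oct 12 14:30 end T1 → 0
Oct 13 05:15 start T3 → 1
Oct 13 05:45 start T2 → 2
Oct 13 10:00 end T3 → 1
Oct 13 13:45 end T2 → 0
Oct 13 23:45 start T5 → 1
Oct 14 05:45 start T4 → 2
Oct 14 11:15 end T5 → 1
Oct 14 14:30 end T4 → 0
Peak is 2, at Oct 13 05:45 (T2, T3).

2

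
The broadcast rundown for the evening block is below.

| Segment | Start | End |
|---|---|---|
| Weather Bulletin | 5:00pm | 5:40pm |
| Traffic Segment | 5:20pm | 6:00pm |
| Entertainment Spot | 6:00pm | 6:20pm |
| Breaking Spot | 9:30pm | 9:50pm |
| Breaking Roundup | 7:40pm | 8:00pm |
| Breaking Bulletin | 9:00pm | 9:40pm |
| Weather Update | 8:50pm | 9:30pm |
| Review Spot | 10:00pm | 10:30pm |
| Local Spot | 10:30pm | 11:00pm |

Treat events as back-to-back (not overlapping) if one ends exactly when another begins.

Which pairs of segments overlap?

Sorted by start: Weather Bulletin, Traffic Segment, Entertainment Spot, Breaking Roundup, Weather Update, Breaking Bulletin, Breaking Spot, Review Spot, Local Spot.
Traffic Segment starts before Weather Bulletin ends → Weather Bulletin and Traffic Segment overlap.
Entertainment Spot starts after Weather Bulletin ends; Weather Bulletin is clear from here.
Entertainment Spot starts exactly when Traffic Segment ends (back-to-back, no overlap); Traffic Segment is clear from here.
Breaking Roundup starts after Entertainment Spot ends; Entertainment Spot is clear from here.
Weather Update starts after Breaking Roundup ends; Breaking Roundup is clear from here.
Breaking Bulletin starts before Weather Update ends → Weather Update and Breaking Bulletin overlap.
Breaking Spot starts exactly when Weather Update ends (back-to-back, no overlap); Weather Update is clear from here.
Breaking Spot starts before Breaking Bulletin ends → Breaking Bulletin and Breaking Spot overlap.
Review Spot starts after Breaking Bulletin ends; Breaking Bulletin is clear from here.
Review Spot starts after Breaking Spot ends; Breaking Spot is clear from here.
Local Spot starts exactly when Review Spot ends (back-to-back, no overlap).

Breaking Bulletin & Breaking Spot, Breaking Bulletin & Weather Update, Traffic Segment & Weather Bulletin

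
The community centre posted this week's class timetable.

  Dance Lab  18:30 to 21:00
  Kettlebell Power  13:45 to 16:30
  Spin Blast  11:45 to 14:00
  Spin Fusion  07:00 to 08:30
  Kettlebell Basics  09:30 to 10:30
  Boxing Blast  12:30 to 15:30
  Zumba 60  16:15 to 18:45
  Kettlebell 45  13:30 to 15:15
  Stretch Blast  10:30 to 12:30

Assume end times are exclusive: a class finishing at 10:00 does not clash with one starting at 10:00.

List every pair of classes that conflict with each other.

Boxing Blast & Kettlebell 45, Boxing Blast & Kettlebell Power, Boxing Blast & Spin Blast, Dance Lab & Zumba 60, Kettlebell 45 & Kettlebell Power, Kettlebell 45 & Spin Blast, Kettlebell Power & Spin Blast, Kettlebell Power & Zumba 60, Spin Blast & Stretch Blast

Sorted by start: Spin Fusion, Kettlebell Basics, Stretch Blast, Spin Blast, Boxing Blast, Kettlebell 45, Kettlebell Power, Zumba 60, Dance Lab.
Kettlebell Basics starts after Spin Fusion ends — done with Spin Fusion.
Stretch Blast starts exactly when Kettlebell Basics ends (back-to-back, no overlap) — done with Kettlebell Basics.
Spin Blast starts before Stretch Blast ends → Stretch Blast and Spin Blast overlap.
Boxing Blast starts exactly when Stretch Blast ends (back-to-back, no overlap) — done with Stretch Blast.
Boxing Blast starts before Spin Blast ends → Spin Blast and Boxing Blast overlap.
Kettlebell 45 starts before Spin Blast ends → Spin Blast and Kettlebell 45 overlap.
Kettlebell Power starts before Spin Blast ends → Spin Blast and Kettlebell Power overlap.
Zumba 60 starts after Spin Blast ends — done with Spin Blast.
Kettlebell 45 starts before Boxing Blast ends → Boxing Blast and Kettlebell 45 overlap.
Kettlebell Power starts before Boxing Blast ends → Boxing Blast and Kettlebell Power overlap.
Zumba 60 starts after Boxing Blast ends — done with Boxing Blast.
Kettlebell Power starts before Kettlebell 45 ends → Kettlebell 45 and Kettlebell Power overlap.
Zumba 60 starts after Kettlebell 45 ends — done with Kettlebell 45.
Zumba 60 starts before Kettlebell Power ends → Kettlebell Power and Zumba 60 overlap.
Dance Lab starts after Kettlebell Power ends.
Dance Lab starts before Zumba 60 ends → Zumba 60 and Dance Lab overlap.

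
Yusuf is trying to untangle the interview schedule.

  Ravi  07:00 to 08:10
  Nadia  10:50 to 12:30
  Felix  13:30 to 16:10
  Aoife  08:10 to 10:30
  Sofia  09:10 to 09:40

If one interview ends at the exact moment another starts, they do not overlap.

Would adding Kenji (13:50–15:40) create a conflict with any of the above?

Ravi: ends 08:10 at or before Kenji starts 13:50 → clear.
Aoife: ends 10:30 at or before Kenji starts 13:50 → clear.
Sofia: ends 09:40 at or before Kenji starts 13:50 → clear.
Nadia: ends 12:30 at or before Kenji starts 13:50 → clear.
Felix: starts 13:30 before Kenji ends 15:40, and ends 16:10 after Kenji starts 13:50 → overlap.
Kenji overlaps Felix.

Yes — it overlaps Felix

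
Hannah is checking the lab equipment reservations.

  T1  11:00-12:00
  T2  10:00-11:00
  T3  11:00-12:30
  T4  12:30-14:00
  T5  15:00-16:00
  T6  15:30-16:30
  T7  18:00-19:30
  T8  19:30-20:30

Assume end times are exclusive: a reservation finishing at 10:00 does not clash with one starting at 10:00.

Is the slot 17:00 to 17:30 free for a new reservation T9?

Yes — the slot is free

T2: ends 11:00 at or before T9 starts 17:00 → clear.
T1: ends 12:00 at or before T9 starts 17:00 → clear.
T3: ends 12:30 at or before T9 starts 17:00 → clear.
T4: ends 14:00 at or before T9 starts 17:00 → clear.
T5: ends 16:00 at or before T9 starts 17:00 → clear.
T6: ends 16:30 at or before T9 starts 17:00 → clear.
T7: starts 18:00 at or after T9 ends 17:30 → clear.
T8: starts 19:30 at or after T9 ends 17:30 → clear.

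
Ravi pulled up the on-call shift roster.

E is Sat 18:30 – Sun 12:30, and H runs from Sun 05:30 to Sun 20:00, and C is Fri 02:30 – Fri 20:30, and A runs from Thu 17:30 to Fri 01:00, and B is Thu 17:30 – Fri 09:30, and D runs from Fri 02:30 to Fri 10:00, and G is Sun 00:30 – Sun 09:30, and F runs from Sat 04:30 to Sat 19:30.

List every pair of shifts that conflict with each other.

A & B, B & C, B & D, C & D, E & F, E & G, E & H, G & H

Check each pair: they overlap iff neither finishes before the other starts.
Sorted by start: A, B, C, D, F, E, G, H.
B starts before A ends → A and B overlap.
C starts after A ends — done with A.
C starts before B ends → B and C overlap.
D starts before B ends → B and D overlap.
F starts after B ends — done with B.
D starts before C ends → C and D overlap.
F starts after C ends — done with C.
F starts after D ends — done with D.
E starts before F ends → F and E overlap.
G starts after F ends — done with F.
G starts before E ends → E and G overlap.
H starts before E ends → E and H overlap.
H starts before G ends → G and H overlap.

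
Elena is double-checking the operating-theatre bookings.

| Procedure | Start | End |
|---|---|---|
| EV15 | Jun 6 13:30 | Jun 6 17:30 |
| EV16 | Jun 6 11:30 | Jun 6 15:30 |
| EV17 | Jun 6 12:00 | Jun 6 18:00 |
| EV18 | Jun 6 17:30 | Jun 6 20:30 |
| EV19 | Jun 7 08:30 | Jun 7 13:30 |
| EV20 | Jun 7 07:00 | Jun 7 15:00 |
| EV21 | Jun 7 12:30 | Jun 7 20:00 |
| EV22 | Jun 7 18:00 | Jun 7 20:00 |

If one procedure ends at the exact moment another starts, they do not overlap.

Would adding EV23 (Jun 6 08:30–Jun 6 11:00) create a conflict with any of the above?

EV16: starts Jun 6 11:30 at or after EV23 ends Jun 6 11:00 → clear.
EV17: starts Jun 6 12:00 at or after EV23 ends Jun 6 11:00 → clear.
EV15: starts Jun 6 13:30 at or after EV23 ends Jun 6 11:00 → clear.
EV18: starts Jun 6 17:30 at or after EV23 ends Jun 6 11:00 → clear.
EV20: starts Jun 7 07:00 at or after EV23 ends Jun 6 11:00 → clear.
EV19: starts Jun 7 08:30 at or after EV23 ends Jun 6 11:00 → clear.
EV21: starts Jun 7 12:30 at or after EV23 ends Jun 6 11:00 → clear.
EV22: starts Jun 7 18:00 at or after EV23 ends Jun 6 11:00 → clear.

No — it doesn't clash with anything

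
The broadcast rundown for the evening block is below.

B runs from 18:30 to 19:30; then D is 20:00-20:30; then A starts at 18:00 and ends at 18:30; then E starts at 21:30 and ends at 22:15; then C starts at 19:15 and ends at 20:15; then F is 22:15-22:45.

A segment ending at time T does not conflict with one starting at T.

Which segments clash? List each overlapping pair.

B & C, C & D

Sorted by start: A, B, C, D, E, F.
B starts exactly when A ends (back-to-back, no overlap), so nothing later overlaps A either.
C starts before B ends → B and C overlap.
D starts after B ends, so nothing later overlaps B either.
D starts before C ends → C and D overlap.
E starts after C ends, so nothing later overlaps C either.
E starts after D ends, so nothing later overlaps D either.
F starts exactly when E ends (back-to-back, no overlap).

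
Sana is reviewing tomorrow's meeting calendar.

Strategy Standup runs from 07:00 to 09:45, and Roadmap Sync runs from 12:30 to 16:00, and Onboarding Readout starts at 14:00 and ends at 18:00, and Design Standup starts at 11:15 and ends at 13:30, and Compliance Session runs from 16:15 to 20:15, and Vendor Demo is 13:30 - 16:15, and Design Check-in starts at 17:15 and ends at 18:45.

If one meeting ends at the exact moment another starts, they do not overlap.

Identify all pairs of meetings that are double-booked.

Check each pair: they overlap iff neither finishes before the other starts.
Sorted by start: Strategy Standup, Design Standup, Roadmap Sync, Vendor Demo, Onboarding Readout, Compliance Session, Design Check-in.
Design Standup starts after Strategy Standup ends, so Strategy Standup has no further overlaps.
Roadmap Sync starts before Design Standup ends → Design Standup and Roadmap Sync overlap.
Vendor Demo starts exactly when Design Standup ends (back-to-back, no overlap), so Design Standup has no further overlaps.
Vendor Demo starts before Roadmap Sync ends → Roadmap Sync and Vendor Demo overlap.
Onboarding Readout starts before Roadmap Sync ends → Roadmap Sync and Onboarding Readout overlap.
Compliance Session starts after Roadmap Sync ends, so Roadmap Sync has no further overlaps.
Onboarding Readout starts before Vendor Demo ends → Vendor Demo and Onboarding Readout overlap.
Compliance Session starts exactly when Vendor Demo ends (back-to-back, no overlap), so Vendor Demo has no further overlaps.
Compliance Session starts before Onboarding Readout ends → Onboarding Readout and Compliance Session overlap.
Design Check-in starts before Onboarding Readout ends → Onboarding Readout and Design Check-in overlap.
Design Check-in starts before Compliance Session ends → Compliance Session and Design Check-in overlap.

Compliance Session & Design Check-in, Compliance Session & Onboarding Readout, Design Check-in & Onboarding Readout, Design Standup & Roadmap Sync, Onboarding Readout & Roadmap Sync, Onboarding Readout & Vendor Demo, Roadmap Sync & Vendor Demo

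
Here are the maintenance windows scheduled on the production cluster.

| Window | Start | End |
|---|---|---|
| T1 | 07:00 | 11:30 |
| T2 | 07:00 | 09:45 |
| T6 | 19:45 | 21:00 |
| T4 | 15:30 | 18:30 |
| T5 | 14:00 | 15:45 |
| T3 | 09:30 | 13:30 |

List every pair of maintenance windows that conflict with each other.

Sorted by start: T1, T2, T3, T5, T4, T6.
T2 starts before T1 ends → T1 and T2 overlap.
T3 starts before T1 ends → T1 and T3 overlap.
T5 starts after T1 ends — done with T1.
T3 starts before T2 ends → T2 and T3 overlap.
T5 starts after T2 ends — done with T2.
T5 starts after T3 ends — done with T3.
T4 starts before T5 ends → T5 and T4 overlap.
T6 starts after T5 ends.
T6 starts after T4 ends.

T1 & T2, T1 & T3, T2 & T3, T4 & T5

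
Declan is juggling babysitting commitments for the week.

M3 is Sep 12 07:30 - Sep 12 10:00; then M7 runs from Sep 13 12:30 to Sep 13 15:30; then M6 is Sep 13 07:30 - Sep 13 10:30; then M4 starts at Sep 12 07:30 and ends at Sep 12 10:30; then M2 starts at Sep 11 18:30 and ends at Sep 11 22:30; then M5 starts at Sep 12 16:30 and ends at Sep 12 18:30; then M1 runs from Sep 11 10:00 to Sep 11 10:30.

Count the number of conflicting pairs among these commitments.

1

Sorted by start: M1, M2, M3, M4, M5, M6, M7.
M2 starts after M1 ends — done with M1.
M3 starts after M2 ends — done with M2.
M4 starts before M3 ends → M3 and M4 overlap.
M5 starts after M3 ends — done with M3.
M5 starts after M4 ends — done with M4.
M6 starts after M5 ends — done with M5.
M7 starts after M6 ends.
Overlapping pairs: M3 & M4 — 1 in total.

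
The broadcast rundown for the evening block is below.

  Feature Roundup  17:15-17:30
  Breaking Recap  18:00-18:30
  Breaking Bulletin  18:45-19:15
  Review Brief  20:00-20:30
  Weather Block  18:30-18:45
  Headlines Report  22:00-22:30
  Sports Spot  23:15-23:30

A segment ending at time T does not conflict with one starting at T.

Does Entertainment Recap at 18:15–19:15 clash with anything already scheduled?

Feature Roundup: ends 17:30 at or before Entertainment Recap starts 18:15 → clear.
Breaking Recap: starts 18:00 before Entertainment Recap ends 19:15, and ends 18:30 after Entertainment Recap starts 18:15 → overlap.
Weather Block: starts 18:30 before Entertainment Recap ends 19:15, and ends 18:45 after Entertainment Recap starts 18:15 → overlap.
Breaking Bulletin: starts 18:45 before Entertainment Recap ends 19:15, and ends 19:15 after Entertainment Recap starts 18:15 → overlap.
Review Brief: starts 20:00 at or after Entertainment Recap ends 19:15 → clear.
Headlines Report: starts 22:00 at or after Entertainment Recap ends 19:15 → clear.
Sports Spot: starts 23:15 at or after Entertainment Recap ends 19:15 → clear.
Entertainment Recap overlaps Breaking Recap, Breaking Bulletin, Weather Block.

Yes — it overlaps Breaking Bulletin, Breaking Recap, Weather Block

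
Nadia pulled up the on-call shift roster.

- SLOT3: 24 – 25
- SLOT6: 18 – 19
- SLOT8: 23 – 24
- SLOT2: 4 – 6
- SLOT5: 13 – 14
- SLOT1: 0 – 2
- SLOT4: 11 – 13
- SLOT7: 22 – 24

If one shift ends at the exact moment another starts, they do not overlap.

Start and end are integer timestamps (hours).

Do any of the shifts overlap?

Yes

Sorted by start: SLOT1, SLOT2, SLOT4, SLOT5, SLOT6, SLOT7, SLOT8, SLOT3.
SLOT2 starts after SLOT1 ends, so SLOT1 has no further overlaps.
SLOT4 starts after SLOT2 ends, so SLOT2 has no further overlaps.
SLOT5 starts exactly when SLOT4 ends (back-to-back, no overlap), so SLOT4 has no further overlaps.
SLOT6 starts after SLOT5 ends, so SLOT5 has no further overlaps.
SLOT7 starts after SLOT6 ends, so SLOT6 has no further overlaps.
SLOT8 starts before SLOT7 ends → SLOT7 and SLOT8 overlap.
That's a conflict, so the schedule is not conflict-free.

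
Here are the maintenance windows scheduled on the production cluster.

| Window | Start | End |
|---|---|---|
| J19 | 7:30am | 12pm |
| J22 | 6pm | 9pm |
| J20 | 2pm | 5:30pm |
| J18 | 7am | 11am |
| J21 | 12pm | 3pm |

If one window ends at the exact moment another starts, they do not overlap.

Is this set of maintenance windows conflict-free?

No

Check each pair: they overlap iff neither finishes before the other starts.
Sorted by start: J18, J19, J21, J20, J22.
J19 starts before J18 ends → J18 and J19 overlap.
That's a conflict, so the schedule is not conflict-free.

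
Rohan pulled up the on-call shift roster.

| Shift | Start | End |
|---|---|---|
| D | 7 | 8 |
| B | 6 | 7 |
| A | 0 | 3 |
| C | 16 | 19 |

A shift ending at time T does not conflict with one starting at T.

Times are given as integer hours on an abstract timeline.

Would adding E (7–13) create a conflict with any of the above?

A: ends 3 at or before E starts 7 → clear.
B: ends 7 at or before E starts 7 → clear.
D: starts 7 before E ends 13, and ends 8 after E starts 7 → overlap.
C: starts 16 at or after E ends 13 → clear.
E overlaps D.

Yes — it overlaps D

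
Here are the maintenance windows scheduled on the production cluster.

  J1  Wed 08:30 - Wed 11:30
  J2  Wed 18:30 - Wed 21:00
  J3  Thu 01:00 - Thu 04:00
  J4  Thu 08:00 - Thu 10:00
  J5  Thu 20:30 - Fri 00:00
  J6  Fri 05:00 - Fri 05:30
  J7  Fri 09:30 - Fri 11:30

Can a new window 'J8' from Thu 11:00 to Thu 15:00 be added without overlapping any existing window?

Yes — the slot is free

J1: ends Wed 11:30 at or before J8 starts Thu 11:00 → clear.
J2: ends Wed 21:00 at or before J8 starts Thu 11:00 → clear.
J3: ends Thu 04:00 at or before J8 starts Thu 11:00 → clear.
J4: ends Thu 10:00 at or before J8 starts Thu 11:00 → clear.
J5: starts Thu 20:30 at or after J8 ends Thu 15:00 → clear.
J6: starts Fri 05:00 at or after J8 ends Thu 15:00 → clear.
J7: starts Fri 09:30 at or after J8 ends Thu 15:00 → clear.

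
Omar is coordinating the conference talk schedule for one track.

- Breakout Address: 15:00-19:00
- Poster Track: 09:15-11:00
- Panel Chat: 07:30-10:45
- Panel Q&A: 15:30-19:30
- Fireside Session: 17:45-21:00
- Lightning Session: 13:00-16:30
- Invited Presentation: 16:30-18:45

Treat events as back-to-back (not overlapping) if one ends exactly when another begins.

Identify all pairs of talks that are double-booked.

Breakout Address & Fireside Session, Breakout Address & Invited Presentation, Breakout Address & Lightning Session, Breakout Address & Panel Q&A, Fireside Session & Invited Presentation, Fireside Session & Panel Q&A, Invited Presentation & Panel Q&A, Lightning Session & Panel Q&A, Panel Chat & Poster Track

Sorted by start: Panel Chat, Poster Track, Lightning Session, Breakout Address, Panel Q&A, Invited Presentation, Fireside Session.
Poster Track starts before Panel Chat ends → Panel Chat and Poster Track overlap.
Lightning Session starts after Panel Chat ends — done with Panel Chat.
Lightning Session starts after Poster Track ends — done with Poster Track.
Breakout Address starts before Lightning Session ends → Lightning Session and Breakout Address overlap.
Panel Q&A starts before Lightning Session ends → Lightning Session and Panel Q&A overlap.
Invited Presentation starts exactly when Lightning Session ends (back-to-back, no overlap) — done with Lightning Session.
Panel Q&A starts before Breakout Address ends → Breakout Address and Panel Q&A overlap.
Invited Presentation starts before Breakout Address ends → Breakout Address and Invited Presentation overlap.
Fireside Session starts before Breakout Address ends → Breakout Address and Fireside Session overlap.
Invited Presentation starts before Panel Q&A ends → Panel Q&A and Invited Presentation overlap.
Fireside Session starts before Panel Q&A ends → Panel Q&A and Fireside Session overlap.
Fireside Session starts before Invited Presentation ends → Invited Presentation and Fireside Session overlap.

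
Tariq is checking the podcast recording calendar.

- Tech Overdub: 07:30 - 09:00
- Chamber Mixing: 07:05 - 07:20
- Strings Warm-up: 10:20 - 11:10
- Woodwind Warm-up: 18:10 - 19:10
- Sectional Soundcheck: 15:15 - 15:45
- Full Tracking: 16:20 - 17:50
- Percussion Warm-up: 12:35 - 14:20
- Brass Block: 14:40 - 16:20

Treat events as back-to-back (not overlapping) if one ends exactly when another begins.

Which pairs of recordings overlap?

Sorted by start: Chamber Mixing, Tech Overdub, Strings Warm-up, Percussion Warm-up, Brass Block, Sectional Soundcheck, Full Tracking, Woodwind Warm-up.
Tech Overdub starts after Chamber Mixing ends, so Chamber Mixing has no further overlaps.
Strings Warm-up starts after Tech Overdub ends, so Tech Overdub has no further overlaps.
Percussion Warm-up starts after Strings Warm-up ends, so Strings Warm-up has no further overlaps.
Brass Block starts after Percussion Warm-up ends, so Percussion Warm-up has no further overlaps.
Sectional Soundcheck starts before Brass Block ends → Brass Block and Sectional Soundcheck overlap.
Full Tracking starts exactly when Brass Block ends (back-to-back, no overlap), so Brass Block has no further overlaps.
Full Tracking starts after Sectional Soundcheck ends, so Sectional Soundcheck has no further overlaps.
Woodwind Warm-up starts after Full Tracking ends.

Brass Block & Sectional Soundcheck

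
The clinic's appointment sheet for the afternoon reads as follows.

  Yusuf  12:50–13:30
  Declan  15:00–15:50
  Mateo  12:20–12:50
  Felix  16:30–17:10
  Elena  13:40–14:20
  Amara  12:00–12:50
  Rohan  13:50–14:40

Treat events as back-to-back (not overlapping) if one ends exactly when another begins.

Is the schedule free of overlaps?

No

Sorted by start: Amara, Mateo, Yusuf, Elena, Rohan, Declan, Felix.
Mateo starts before Amara ends → Amara and Mateo overlap.
That's a conflict, so the schedule is not conflict-free.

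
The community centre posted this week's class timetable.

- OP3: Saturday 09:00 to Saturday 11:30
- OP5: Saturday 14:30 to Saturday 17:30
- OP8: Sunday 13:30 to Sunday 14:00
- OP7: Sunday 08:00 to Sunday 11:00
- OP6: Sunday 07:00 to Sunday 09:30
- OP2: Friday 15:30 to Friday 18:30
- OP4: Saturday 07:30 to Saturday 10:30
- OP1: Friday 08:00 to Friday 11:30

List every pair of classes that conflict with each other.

Sorted by start: OP1, OP2, OP4, OP3, OP5, OP6, OP7, OP8.
OP2 starts after OP1 ends, so OP1 has no further overlaps.
OP4 starts after OP2 ends, so OP2 has no further overlaps.
OP3 starts before OP4 ends → OP4 and OP3 overlap.
OP5 starts after OP4 ends, so OP4 has no further overlaps.
OP5 starts after OP3 ends, so OP3 has no further overlaps.
OP6 starts after OP5 ends, so OP5 has no further overlaps.
OP7 starts before OP6 ends → OP6 and OP7 overlap.
OP8 starts after OP6 ends.
OP8 starts after OP7 ends.

OP3 & OP4, OP6 & OP7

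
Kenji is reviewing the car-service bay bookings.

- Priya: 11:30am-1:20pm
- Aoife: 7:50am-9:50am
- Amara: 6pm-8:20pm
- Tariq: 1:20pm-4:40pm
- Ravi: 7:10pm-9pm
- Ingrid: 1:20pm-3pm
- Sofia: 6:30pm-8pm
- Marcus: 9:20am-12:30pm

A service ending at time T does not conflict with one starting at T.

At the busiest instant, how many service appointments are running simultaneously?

Sort all start/end points and keep a running count:
7:50am start Aoife → 1
9:20am start Marcus → 2
9:50am end Aoife → 1
11:30am start Priya → 2
12:30pm end Marcus → 1
1:20pm end Priya → 0
1:20pm start Ingrid → 1
1:20pm start Tariq → 2
3pm end Ingrid → 1
4:40pm end Tariq → 0
6pm start Amara → 1
6:30pm start Sofia → 2
7:10pm start Ravi → 3
8pm end Sofia → 2
8:20pm end Amara → 1
9pm end Ravi → 0
Peak is 3, at 7:10pm (Amara, Ravi, Sofia).

3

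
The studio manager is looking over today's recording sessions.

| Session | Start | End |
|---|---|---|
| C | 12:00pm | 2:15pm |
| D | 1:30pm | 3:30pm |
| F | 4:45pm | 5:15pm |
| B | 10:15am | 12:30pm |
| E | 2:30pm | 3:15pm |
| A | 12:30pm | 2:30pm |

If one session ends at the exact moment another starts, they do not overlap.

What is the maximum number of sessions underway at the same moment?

3

Sort all start/end points and keep a running count:
10:15am start B → 1
12:00pm start C → 2
12:30pm end B → 1
12:30pm start A → 2
1:30pm start D → 3
2:15pm end C → 2
2:30pm end A → 1
2:30pm start E → 2
3:15pm end E → 1
3:30pm end D → 0
4:45pm start F → 1
5:15pm end F → 0
Peak is 3, at 1:30pm (A, C, D).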